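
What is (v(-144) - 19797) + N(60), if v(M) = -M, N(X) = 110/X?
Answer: -117907/6 ≈ -19651.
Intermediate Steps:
(v(-144) - 19797) + N(60) = (-1*(-144) - 19797) + 110/60 = (144 - 19797) + 110*(1/60) = -19653 + 11/6 = -117907/6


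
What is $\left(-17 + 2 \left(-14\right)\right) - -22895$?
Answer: $22850$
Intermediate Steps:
$\left(-17 + 2 \left(-14\right)\right) - -22895 = \left(-17 - 28\right) + 22895 = -45 + 22895 = 22850$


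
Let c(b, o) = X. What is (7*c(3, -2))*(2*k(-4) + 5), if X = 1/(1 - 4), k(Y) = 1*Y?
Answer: 7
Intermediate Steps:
k(Y) = Y
X = -1/3 (X = 1/(-3) = -1/3 ≈ -0.33333)
c(b, o) = -1/3
(7*c(3, -2))*(2*k(-4) + 5) = (7*(-1/3))*(2*(-4) + 5) = -7*(-8 + 5)/3 = -7/3*(-3) = 7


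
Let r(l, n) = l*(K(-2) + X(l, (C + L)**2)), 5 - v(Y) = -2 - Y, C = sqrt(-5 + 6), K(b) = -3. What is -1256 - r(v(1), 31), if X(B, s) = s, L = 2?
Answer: -1304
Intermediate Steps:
C = 1 (C = sqrt(1) = 1)
v(Y) = 7 + Y (v(Y) = 5 - (-2 - Y) = 5 + (2 + Y) = 7 + Y)
r(l, n) = 6*l (r(l, n) = l*(-3 + (1 + 2)**2) = l*(-3 + 3**2) = l*(-3 + 9) = l*6 = 6*l)
-1256 - r(v(1), 31) = -1256 - 6*(7 + 1) = -1256 - 6*8 = -1256 - 1*48 = -1256 - 48 = -1304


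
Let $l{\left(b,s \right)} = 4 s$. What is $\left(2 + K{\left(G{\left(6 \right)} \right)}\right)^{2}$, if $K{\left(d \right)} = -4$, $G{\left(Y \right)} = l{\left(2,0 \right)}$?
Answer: $4$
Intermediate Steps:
$G{\left(Y \right)} = 0$ ($G{\left(Y \right)} = 4 \cdot 0 = 0$)
$\left(2 + K{\left(G{\left(6 \right)} \right)}\right)^{2} = \left(2 - 4\right)^{2} = \left(-2\right)^{2} = 4$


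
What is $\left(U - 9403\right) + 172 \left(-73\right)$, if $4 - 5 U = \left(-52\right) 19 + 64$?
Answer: $- \frac{108867}{5} \approx -21773.0$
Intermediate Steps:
$U = \frac{928}{5}$ ($U = \frac{4}{5} - \frac{\left(-52\right) 19 + 64}{5} = \frac{4}{5} - \frac{-988 + 64}{5} = \frac{4}{5} - - \frac{924}{5} = \frac{4}{5} + \frac{924}{5} = \frac{928}{5} \approx 185.6$)
$\left(U - 9403\right) + 172 \left(-73\right) = \left(\frac{928}{5} - 9403\right) + 172 \left(-73\right) = - \frac{46087}{5} - 12556 = - \frac{108867}{5}$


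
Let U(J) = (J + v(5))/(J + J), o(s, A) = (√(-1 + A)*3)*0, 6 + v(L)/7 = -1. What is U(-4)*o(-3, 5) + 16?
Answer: 16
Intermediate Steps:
v(L) = -49 (v(L) = -42 + 7*(-1) = -42 - 7 = -49)
o(s, A) = 0 (o(s, A) = (3*√(-1 + A))*0 = 0)
U(J) = (-49 + J)/(2*J) (U(J) = (J - 49)/(J + J) = (-49 + J)/((2*J)) = (-49 + J)*(1/(2*J)) = (-49 + J)/(2*J))
U(-4)*o(-3, 5) + 16 = ((½)*(-49 - 4)/(-4))*0 + 16 = ((½)*(-¼)*(-53))*0 + 16 = (53/8)*0 + 16 = 0 + 16 = 16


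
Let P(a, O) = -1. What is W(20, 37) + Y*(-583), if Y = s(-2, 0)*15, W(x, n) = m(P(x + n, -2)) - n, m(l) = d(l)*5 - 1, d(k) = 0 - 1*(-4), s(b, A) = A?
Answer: -18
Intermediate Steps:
d(k) = 4 (d(k) = 0 + 4 = 4)
m(l) = 19 (m(l) = 4*5 - 1 = 20 - 1 = 19)
W(x, n) = 19 - n
Y = 0 (Y = 0*15 = 0)
W(20, 37) + Y*(-583) = (19 - 1*37) + 0*(-583) = (19 - 37) + 0 = -18 + 0 = -18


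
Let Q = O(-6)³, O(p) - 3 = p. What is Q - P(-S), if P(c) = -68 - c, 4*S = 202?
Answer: -19/2 ≈ -9.5000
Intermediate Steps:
S = 101/2 (S = (¼)*202 = 101/2 ≈ 50.500)
O(p) = 3 + p
Q = -27 (Q = (3 - 6)³ = (-3)³ = -27)
Q - P(-S) = -27 - (-68 - (-1)*101/2) = -27 - (-68 - 1*(-101/2)) = -27 - (-68 + 101/2) = -27 - 1*(-35/2) = -27 + 35/2 = -19/2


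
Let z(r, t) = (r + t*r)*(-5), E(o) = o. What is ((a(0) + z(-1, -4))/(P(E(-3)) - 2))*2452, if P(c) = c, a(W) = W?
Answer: 7356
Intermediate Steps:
z(r, t) = -5*r - 5*r*t (z(r, t) = (r + r*t)*(-5) = -5*r - 5*r*t)
((a(0) + z(-1, -4))/(P(E(-3)) - 2))*2452 = ((0 - 5*(-1)*(1 - 4))/(-3 - 2))*2452 = ((0 - 5*(-1)*(-3))/(-5))*2452 = ((0 - 15)*(-⅕))*2452 = -15*(-⅕)*2452 = 3*2452 = 7356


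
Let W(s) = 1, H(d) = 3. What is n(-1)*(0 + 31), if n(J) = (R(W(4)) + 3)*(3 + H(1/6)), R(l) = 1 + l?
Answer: 930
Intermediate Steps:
n(J) = 30 (n(J) = ((1 + 1) + 3)*(3 + 3) = (2 + 3)*6 = 5*6 = 30)
n(-1)*(0 + 31) = 30*(0 + 31) = 30*31 = 930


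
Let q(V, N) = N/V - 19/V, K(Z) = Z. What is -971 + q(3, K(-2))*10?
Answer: -1041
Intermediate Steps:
q(V, N) = -19/V + N/V
-971 + q(3, K(-2))*10 = -971 + ((-19 - 2)/3)*10 = -971 + ((⅓)*(-21))*10 = -971 - 7*10 = -971 - 70 = -1041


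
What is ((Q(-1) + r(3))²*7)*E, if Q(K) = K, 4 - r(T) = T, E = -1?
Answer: 0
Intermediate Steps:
r(T) = 4 - T
((Q(-1) + r(3))²*7)*E = ((-1 + (4 - 1*3))²*7)*(-1) = ((-1 + (4 - 3))²*7)*(-1) = ((-1 + 1)²*7)*(-1) = (0²*7)*(-1) = (0*7)*(-1) = 0*(-1) = 0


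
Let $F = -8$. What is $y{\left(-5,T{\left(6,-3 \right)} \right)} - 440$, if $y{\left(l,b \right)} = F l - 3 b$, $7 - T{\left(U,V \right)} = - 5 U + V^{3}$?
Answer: $-592$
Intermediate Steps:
$T{\left(U,V \right)} = 7 - V^{3} + 5 U$ ($T{\left(U,V \right)} = 7 - \left(- 5 U + V^{3}\right) = 7 - \left(V^{3} - 5 U\right) = 7 + \left(- V^{3} + 5 U\right) = 7 - V^{3} + 5 U$)
$y{\left(l,b \right)} = - 8 l - 3 b$
$y{\left(-5,T{\left(6,-3 \right)} \right)} - 440 = \left(\left(-8\right) \left(-5\right) - 3 \left(7 - \left(-3\right)^{3} + 5 \cdot 6\right)\right) - 440 = \left(40 - 3 \left(7 - -27 + 30\right)\right) - 440 = \left(40 - 3 \left(7 + 27 + 30\right)\right) - 440 = \left(40 - 192\right) - 440 = -152 - 440 = -592$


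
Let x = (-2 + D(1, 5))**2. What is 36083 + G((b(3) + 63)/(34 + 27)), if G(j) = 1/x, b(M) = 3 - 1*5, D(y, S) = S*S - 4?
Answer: 13025964/361 ≈ 36083.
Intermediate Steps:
D(y, S) = -4 + S**2 (D(y, S) = S**2 - 4 = -4 + S**2)
b(M) = -2 (b(M) = 3 - 5 = -2)
x = 361 (x = (-2 + (-4 + 5**2))**2 = (-2 + (-4 + 25))**2 = (-2 + 21)**2 = 19**2 = 361)
G(j) = 1/361
36083 + G((b(3) + 63)/(34 + 27)) = 36083 + 1/361 = 13025964/361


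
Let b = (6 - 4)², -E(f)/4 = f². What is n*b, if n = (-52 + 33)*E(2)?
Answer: 1216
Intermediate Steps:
E(f) = -4*f²
n = 304 (n = (-52 + 33)*(-4*2²) = -(-76)*4 = -19*(-16) = 304)
b = 4 (b = 2² = 4)
n*b = 304*4 = 1216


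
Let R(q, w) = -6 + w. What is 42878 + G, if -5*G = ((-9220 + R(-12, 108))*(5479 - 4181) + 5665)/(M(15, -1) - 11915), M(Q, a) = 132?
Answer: 2514327871/58915 ≈ 42677.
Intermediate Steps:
G = -11829499/58915 (G = -((-9220 + (-6 + 108))*(5479 - 4181) + 5665)/(5*(132 - 11915)) = -((-9220 + 102)*1298 + 5665)/(5*(-11783)) = -(-9118*1298 + 5665)*(-1)/(5*11783) = -(-11835164 + 5665)*(-1)/(5*11783) = -(-11829499)*(-1)/(5*11783) = -⅕*11829499/11783 = -11829499/58915 ≈ -200.79)
42878 + G = 42878 - 11829499/58915 = 2514327871/58915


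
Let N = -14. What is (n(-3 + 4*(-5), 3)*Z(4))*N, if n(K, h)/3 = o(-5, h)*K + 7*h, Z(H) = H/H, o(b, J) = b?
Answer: -5712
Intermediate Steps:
Z(H) = 1
n(K, h) = -15*K + 21*h (n(K, h) = 3*(-5*K + 7*h) = -15*K + 21*h)
(n(-3 + 4*(-5), 3)*Z(4))*N = ((-15*(-3 + 4*(-5)) + 21*3)*1)*(-14) = ((-15*(-3 - 20) + 63)*1)*(-14) = ((-15*(-23) + 63)*1)*(-14) = ((345 + 63)*1)*(-14) = (408*1)*(-14) = 408*(-14) = -5712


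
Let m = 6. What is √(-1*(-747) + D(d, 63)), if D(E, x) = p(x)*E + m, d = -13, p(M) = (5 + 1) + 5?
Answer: √610 ≈ 24.698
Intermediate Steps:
p(M) = 11 (p(M) = 6 + 5 = 11)
D(E, x) = 6 + 11*E (D(E, x) = 11*E + 6 = 6 + 11*E)
√(-1*(-747) + D(d, 63)) = √(-1*(-747) + (6 + 11*(-13))) = √(747 + (6 - 143)) = √(747 - 137) = √610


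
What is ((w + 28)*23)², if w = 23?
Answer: 1375929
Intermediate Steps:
((w + 28)*23)² = ((23 + 28)*23)² = (51*23)² = 1173² = 1375929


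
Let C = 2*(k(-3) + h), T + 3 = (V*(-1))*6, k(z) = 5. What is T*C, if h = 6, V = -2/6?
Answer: -22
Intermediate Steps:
V = -1/3 (V = -2*1/6 = -1/3 ≈ -0.33333)
T = -1 (T = -3 - 1/3*(-1)*6 = -3 + (1/3)*6 = -3 + 2 = -1)
C = 22 (C = 2*(5 + 6) = 2*11 = 22)
T*C = -1*22 = -22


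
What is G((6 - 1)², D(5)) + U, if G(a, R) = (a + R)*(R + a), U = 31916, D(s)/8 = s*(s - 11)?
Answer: 78141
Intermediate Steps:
D(s) = 8*s*(-11 + s) (D(s) = 8*(s*(s - 11)) = 8*(s*(-11 + s)) = 8*s*(-11 + s))
G(a, R) = (R + a)² (G(a, R) = (R + a)*(R + a) = (R + a)²)
G((6 - 1)², D(5)) + U = (8*5*(-11 + 5) + (6 - 1)²)² + 31916 = (8*5*(-6) + 5²)² + 31916 = (-240 + 25)² + 31916 = (-215)² + 31916 = 46225 + 31916 = 78141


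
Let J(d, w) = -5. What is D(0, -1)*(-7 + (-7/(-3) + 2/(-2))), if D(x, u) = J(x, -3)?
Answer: 85/3 ≈ 28.333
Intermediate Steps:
D(x, u) = -5
D(0, -1)*(-7 + (-7/(-3) + 2/(-2))) = -5*(-7 + (-7/(-3) + 2/(-2))) = -5*(-7 + (-7*(-1/3) + 2*(-1/2))) = -5*(-7 + (7/3 - 1)) = -5*(-7 + 4/3) = -5*(-17/3) = 85/3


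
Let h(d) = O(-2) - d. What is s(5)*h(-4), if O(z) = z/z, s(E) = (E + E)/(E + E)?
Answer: 5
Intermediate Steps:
s(E) = 1 (s(E) = (2*E)/((2*E)) = (2*E)*(1/(2*E)) = 1)
O(z) = 1
h(d) = 1 - d
s(5)*h(-4) = 1*(1 - 1*(-4)) = 1*(1 + 4) = 1*5 = 5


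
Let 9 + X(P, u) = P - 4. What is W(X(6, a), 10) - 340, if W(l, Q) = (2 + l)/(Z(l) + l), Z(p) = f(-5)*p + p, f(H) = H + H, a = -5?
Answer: -19045/56 ≈ -340.09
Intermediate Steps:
X(P, u) = -13 + P (X(P, u) = -9 + (P - 4) = -9 + (-4 + P) = -13 + P)
f(H) = 2*H
Z(p) = -9*p (Z(p) = (2*(-5))*p + p = -10*p + p = -9*p)
W(l, Q) = -(2 + l)/(8*l) (W(l, Q) = (2 + l)/(-9*l + l) = (2 + l)/((-8*l)) = (2 + l)*(-1/(8*l)) = -(2 + l)/(8*l))
W(X(6, a), 10) - 340 = (-2 - (-13 + 6))/(8*(-13 + 6)) - 340 = (⅛)*(-2 - 1*(-7))/(-7) - 340 = (⅛)*(-⅐)*(-2 + 7) - 340 = (⅛)*(-⅐)*5 - 340 = -5/56 - 340 = -19045/56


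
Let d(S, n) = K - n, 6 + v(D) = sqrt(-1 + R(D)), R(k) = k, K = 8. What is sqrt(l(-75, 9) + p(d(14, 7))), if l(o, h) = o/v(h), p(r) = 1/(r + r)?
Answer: sqrt(156 - 2*sqrt(2))/(2*sqrt(3 - sqrt(2))) ≈ 4.9140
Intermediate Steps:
v(D) = -6 + sqrt(-1 + D)
d(S, n) = 8 - n
p(r) = 1/(2*r)
l(o, h) = o/(-6 + sqrt(-1 + h))
sqrt(l(-75, 9) + p(d(14, 7))) = sqrt(-75/(-6 + sqrt(-1 + 9)) + 1/(2*(8 - 1*7))) = sqrt(-75/(-6 + sqrt(8)) + 1/(2*(8 - 7))) = sqrt(-75/(-6 + 2*sqrt(2)) + (1/2)/1) = sqrt(-75/(-6 + 2*sqrt(2)) + (1/2)*1) = sqrt(-75/(-6 + 2*sqrt(2)) + 1/2) = sqrt(1/2 - 75/(-6 + 2*sqrt(2)))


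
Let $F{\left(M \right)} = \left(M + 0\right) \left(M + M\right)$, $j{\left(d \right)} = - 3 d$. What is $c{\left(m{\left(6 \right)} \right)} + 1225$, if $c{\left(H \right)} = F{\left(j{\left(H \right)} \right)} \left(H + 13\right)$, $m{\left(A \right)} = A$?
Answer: $13537$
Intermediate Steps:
$F{\left(M \right)} = 2 M^{2}$ ($F{\left(M \right)} = M 2 M = 2 M^{2}$)
$c{\left(H \right)} = 18 H^{2} \left(13 + H\right)$ ($c{\left(H \right)} = 2 \left(- 3 H\right)^{2} \left(H + 13\right) = 2 \cdot 9 H^{2} \left(13 + H\right) = 18 H^{2} \left(13 + H\right)$)
$c{\left(m{\left(6 \right)} \right)} + 1225 = 18 \cdot 6^{2} \left(13 + 6\right) + 1225 = 18 \cdot 36 \cdot 19 + 1225 = 12312 + 1225 = 13537$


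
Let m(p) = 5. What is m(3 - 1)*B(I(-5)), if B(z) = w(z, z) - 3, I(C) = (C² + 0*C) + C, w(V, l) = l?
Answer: 85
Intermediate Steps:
I(C) = C + C² (I(C) = (C² + 0) + C = C² + C = C + C²)
B(z) = -3 + z (B(z) = z - 3 = -3 + z)
m(3 - 1)*B(I(-5)) = 5*(-3 - 5*(1 - 5)) = 5*(-3 - 5*(-4)) = 5*(-3 + 20) = 5*17 = 85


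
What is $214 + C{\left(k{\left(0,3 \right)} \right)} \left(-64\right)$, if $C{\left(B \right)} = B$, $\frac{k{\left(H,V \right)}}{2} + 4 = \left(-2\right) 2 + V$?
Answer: $854$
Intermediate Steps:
$k{\left(H,V \right)} = -16 + 2 V$ ($k{\left(H,V \right)} = -8 + 2 \left(\left(-2\right) 2 + V\right) = -8 + 2 \left(-4 + V\right) = -8 + \left(-8 + 2 V\right) = -16 + 2 V$)
$214 + C{\left(k{\left(0,3 \right)} \right)} \left(-64\right) = 214 + \left(-16 + 2 \cdot 3\right) \left(-64\right) = 214 + \left(-16 + 6\right) \left(-64\right) = 214 - -640 = 214 + 640 = 854$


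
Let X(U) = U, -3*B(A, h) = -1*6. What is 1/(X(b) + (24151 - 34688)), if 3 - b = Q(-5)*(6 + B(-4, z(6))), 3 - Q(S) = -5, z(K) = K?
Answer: -1/10598 ≈ -9.4357e-5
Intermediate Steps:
B(A, h) = 2 (B(A, h) = -(-1)*6/3 = -⅓*(-6) = 2)
Q(S) = 8 (Q(S) = 3 - 1*(-5) = 3 + 5 = 8)
b = -61 (b = 3 - 8*(6 + 2) = 3 - 8*8 = 3 - 1*64 = 3 - 64 = -61)
1/(X(b) + (24151 - 34688)) = 1/(-61 + (24151 - 34688)) = 1/(-61 - 10537) = 1/(-10598) = -1/10598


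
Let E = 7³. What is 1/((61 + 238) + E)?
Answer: 1/642 ≈ 0.0015576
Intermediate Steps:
E = 343
1/((61 + 238) + E) = 1/((61 + 238) + 343) = 1/(299 + 343) = 1/642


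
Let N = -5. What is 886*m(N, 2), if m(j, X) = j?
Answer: -4430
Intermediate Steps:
886*m(N, 2) = 886*(-5) = -4430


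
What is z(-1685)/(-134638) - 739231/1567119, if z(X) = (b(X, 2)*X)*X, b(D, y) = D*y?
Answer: 7497195036784186/105496883961 ≈ 71066.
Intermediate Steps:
z(X) = 2*X**3 (z(X) = ((X*2)*X)*X = ((2*X)*X)*X = (2*X**2)*X = 2*X**3)
z(-1685)/(-134638) - 739231/1567119 = (2*(-1685)**3)/(-134638) - 739231/1567119 = (2*(-4784094125))*(-1/134638) - 739231*1/1567119 = -9568188250*(-1/134638) - 739231/1567119 = 4784094125/67319 - 739231/1567119 = 7497195036784186/105496883961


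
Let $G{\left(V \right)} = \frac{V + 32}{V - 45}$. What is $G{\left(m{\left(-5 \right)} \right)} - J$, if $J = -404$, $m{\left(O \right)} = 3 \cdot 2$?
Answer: $\frac{15718}{39} \approx 403.03$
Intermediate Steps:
$m{\left(O \right)} = 6$
$G{\left(V \right)} = \frac{32 + V}{-45 + V}$
$G{\left(m{\left(-5 \right)} \right)} - J = \frac{32 + 6}{-45 + 6} - -404 = \frac{1}{-39} \cdot 38 + 404 = \left(- \frac{1}{39}\right) 38 + 404 = - \frac{38}{39} + 404 = \frac{15718}{39}$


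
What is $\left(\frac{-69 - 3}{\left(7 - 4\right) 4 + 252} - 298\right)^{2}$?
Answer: $\frac{10764961}{121} \approx 88967.0$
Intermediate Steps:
$\left(\frac{-69 - 3}{\left(7 - 4\right) 4 + 252} - 298\right)^{2} = \left(- \frac{72}{\left(7 - 4\right) 4 + 252} - 298\right)^{2} = \left(- \frac{72}{3 \cdot 4 + 252} - 298\right)^{2} = \left(- \frac{72}{12 + 252} - 298\right)^{2} = \left(- \frac{72}{264} - 298\right)^{2} = \left(\left(-72\right) \frac{1}{264} - 298\right)^{2} = \left(- \frac{3}{11} - 298\right)^{2} = \left(- \frac{3281}{11}\right)^{2} = \frac{10764961}{121}$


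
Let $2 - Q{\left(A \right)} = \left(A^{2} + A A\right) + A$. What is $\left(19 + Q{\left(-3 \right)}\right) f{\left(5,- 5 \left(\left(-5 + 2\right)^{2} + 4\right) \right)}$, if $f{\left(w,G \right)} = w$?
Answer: $30$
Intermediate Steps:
$Q{\left(A \right)} = 2 - A - 2 A^{2}$ ($Q{\left(A \right)} = 2 - \left(\left(A^{2} + A A\right) + A\right) = 2 - \left(\left(A^{2} + A^{2}\right) + A\right) = 2 - \left(2 A^{2} + A\right) = 2 - \left(A + 2 A^{2}\right) = 2 - A - 2 A^{2}$)
$\left(19 + Q{\left(-3 \right)}\right) f{\left(5,- 5 \left(\left(-5 + 2\right)^{2} + 4\right) \right)} = \left(19 - \left(-5 + 18\right)\right) 5 = \left(19 + \left(2 + 3 - 18\right)\right) 5 = \left(19 - 13\right) 5 = 6 \cdot 5 = 30$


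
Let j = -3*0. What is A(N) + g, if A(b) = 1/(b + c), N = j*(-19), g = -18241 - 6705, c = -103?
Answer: -2569439/103 ≈ -24946.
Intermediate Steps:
g = -24946
j = 0
N = 0 (N = 0*(-19) = 0)
A(b) = 1/(-103 + b) (A(b) = 1/(b - 103) = 1/(-103 + b))
A(N) + g = 1/(-103 + 0) - 24946 = 1/(-103) - 24946 = -1/103 - 24946 = -2569439/103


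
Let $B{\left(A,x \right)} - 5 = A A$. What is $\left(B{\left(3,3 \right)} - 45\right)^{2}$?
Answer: $961$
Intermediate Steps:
$B{\left(A,x \right)} = 5 + A^{2}$ ($B{\left(A,x \right)} = 5 + A A = 5 + A^{2}$)
$\left(B{\left(3,3 \right)} - 45\right)^{2} = \left(\left(5 + 3^{2}\right) - 45\right)^{2} = \left(\left(5 + 9\right) - 45\right)^{2} = \left(14 - 45\right)^{2} = \left(-31\right)^{2} = 961$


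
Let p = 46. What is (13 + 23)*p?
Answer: 1656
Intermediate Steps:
(13 + 23)*p = (13 + 23)*46 = 36*46 = 1656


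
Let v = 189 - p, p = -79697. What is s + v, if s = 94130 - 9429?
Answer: 164587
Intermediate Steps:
v = 79886 (v = 189 - 1*(-79697) = 189 + 79697 = 79886)
s = 84701
s + v = 84701 + 79886 = 164587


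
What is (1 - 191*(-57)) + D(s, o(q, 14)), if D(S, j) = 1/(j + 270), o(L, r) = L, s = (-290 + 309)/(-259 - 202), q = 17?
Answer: 3124857/287 ≈ 10888.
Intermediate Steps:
s = -19/461 (s = 19/(-461) = 19*(-1/461) = -19/461 ≈ -0.041215)
D(S, j) = 1/(270 + j)
(1 - 191*(-57)) + D(s, o(q, 14)) = (1 - 191*(-57)) + 1/(270 + 17) = (1 + 10887) + 1/287 = 10888 + 1/287 = 3124857/287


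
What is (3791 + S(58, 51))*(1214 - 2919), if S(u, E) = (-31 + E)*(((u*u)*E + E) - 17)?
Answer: -5857955455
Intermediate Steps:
S(u, E) = (-31 + E)*(-17 + E + E*u**2) (S(u, E) = (-31 + E)*((u**2*E + E) - 17) = (-31 + E)*((E*u**2 + E) - 17) = (-31 + E)*((E + E*u**2) - 17) = (-31 + E)*(-17 + E + E*u**2))
(3791 + S(58, 51))*(1214 - 2919) = (3791 + (527 + 51**2 - 48*51 + 51**2*58**2 - 31*51*58**2))*(1214 - 2919) = (3791 + (527 + 2601 - 2448 + 2601*3364 - 31*51*3364))*(-1705) = (3791 + (527 + 2601 - 2448 + 8749764 - 5318484))*(-1705) = (3791 + 3431960)*(-1705) = 3435751*(-1705) = -5857955455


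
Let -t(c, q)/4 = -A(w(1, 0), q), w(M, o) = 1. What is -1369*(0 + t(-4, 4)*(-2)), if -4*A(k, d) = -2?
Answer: 5476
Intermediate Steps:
A(k, d) = 1/2 (A(k, d) = -1/4*(-2) = 1/2)
t(c, q) = 2 (t(c, q) = -(-4)/2 = -4*(-1/2) = 2)
-1369*(0 + t(-4, 4)*(-2)) = -1369*(0 + 2*(-2)) = -1369*(0 - 4) = -1369*(-4) = 5476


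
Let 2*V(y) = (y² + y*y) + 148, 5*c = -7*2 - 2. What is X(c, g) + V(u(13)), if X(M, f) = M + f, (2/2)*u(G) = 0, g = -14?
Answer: 284/5 ≈ 56.800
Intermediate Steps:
u(G) = 0
c = -16/5 (c = (-7*2 - 2)/5 = (-14 - 2)/5 = (⅕)*(-16) = -16/5 ≈ -3.2000)
V(y) = 74 + y² (V(y) = ((y² + y*y) + 148)/2 = ((y² + y²) + 148)/2 = (2*y² + 148)/2 = (148 + 2*y²)/2 = 74 + y²)
X(c, g) + V(u(13)) = (-16/5 - 14) + (74 + 0²) = -86/5 + (74 + 0) = -86/5 + 74 = 284/5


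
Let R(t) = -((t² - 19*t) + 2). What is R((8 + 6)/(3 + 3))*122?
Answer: 40504/9 ≈ 4500.4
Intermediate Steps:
R(t) = -2 - t² + 19*t (R(t) = -(2 + t² - 19*t) = -2 - t² + 19*t)
R((8 + 6)/(3 + 3))*122 = (-2 - ((8 + 6)/(3 + 3))² + 19*((8 + 6)/(3 + 3)))*122 = (-2 - (14/6)² + 19*(14/6))*122 = (-2 - (14*(⅙))² + 19*(14*(⅙)))*122 = (-2 - (7/3)² + 19*(7/3))*122 = (-2 - 1*49/9 + 133/3)*122 = (-2 - 49/9 + 133/3)*122 = (332/9)*122 = 40504/9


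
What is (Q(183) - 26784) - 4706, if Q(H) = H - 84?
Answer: -31391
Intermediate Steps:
Q(H) = -84 + H
(Q(183) - 26784) - 4706 = ((-84 + 183) - 26784) - 4706 = (99 - 26784) - 4706 = -26685 - 4706 = -31391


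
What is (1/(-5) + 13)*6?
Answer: 384/5 ≈ 76.800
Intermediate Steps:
(1/(-5) + 13)*6 = (-1/5 + 13)*6 = (64/5)*6 = 384/5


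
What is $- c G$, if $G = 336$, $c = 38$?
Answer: $-12768$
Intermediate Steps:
$- c G = \left(-1\right) 38 \cdot 336 = \left(-38\right) 336 = -12768$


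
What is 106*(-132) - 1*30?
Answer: -14022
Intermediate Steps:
106*(-132) - 1*30 = -13992 - 30 = -14022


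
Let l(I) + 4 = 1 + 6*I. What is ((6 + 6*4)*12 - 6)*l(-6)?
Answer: -13806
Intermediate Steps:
l(I) = -3 + 6*I (l(I) = -4 + (1 + 6*I) = -3 + 6*I)
((6 + 6*4)*12 - 6)*l(-6) = ((6 + 6*4)*12 - 6)*(-3 + 6*(-6)) = ((6 + 24)*12 - 6)*(-3 - 36) = (30*12 - 6)*(-39) = (360 - 6)*(-39) = 354*(-39) = -13806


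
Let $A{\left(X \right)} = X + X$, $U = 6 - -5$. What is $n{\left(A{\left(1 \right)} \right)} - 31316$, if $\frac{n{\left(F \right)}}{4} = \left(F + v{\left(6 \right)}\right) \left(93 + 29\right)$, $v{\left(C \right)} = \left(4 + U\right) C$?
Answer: $13580$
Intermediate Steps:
$U = 11$ ($U = 6 + 5 = 11$)
$A{\left(X \right)} = 2 X$
$v{\left(C \right)} = 15 C$ ($v{\left(C \right)} = \left(4 + 11\right) C = 15 C$)
$n{\left(F \right)} = 43920 + 488 F$ ($n{\left(F \right)} = 4 \left(F + 15 \cdot 6\right) \left(93 + 29\right) = 4 \left(F + 90\right) 122 = 4 \left(90 + F\right) 122 = 4 \left(10980 + 122 F\right) = 43920 + 488 F$)
$n{\left(A{\left(1 \right)} \right)} - 31316 = \left(43920 + 488 \cdot 2 \cdot 1\right) - 31316 = \left(43920 + 488 \cdot 2\right) - 31316 = \left(43920 + 976\right) - 31316 = 44896 - 31316 = 13580$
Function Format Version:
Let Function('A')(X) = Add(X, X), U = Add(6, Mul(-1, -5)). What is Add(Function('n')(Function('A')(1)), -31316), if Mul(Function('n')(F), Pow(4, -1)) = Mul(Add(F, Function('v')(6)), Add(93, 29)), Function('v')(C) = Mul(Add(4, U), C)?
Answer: 13580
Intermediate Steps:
U = 11 (U = Add(6, 5) = 11)
Function('A')(X) = Mul(2, X)
Function('v')(C) = Mul(15, C) (Function('v')(C) = Mul(Add(4, 11), C) = Mul(15, C))
Function('n')(F) = Add(43920, Mul(488, F)) (Function('n')(F) = Mul(4, Mul(Add(F, Mul(15, 6)), Add(93, 29))) = Mul(4, Mul(Add(F, 90), 122)) = Mul(4, Mul(Add(90, F), 122)) = Mul(4, Add(10980, Mul(122, F))) = Add(43920, Mul(488, F)))
Add(Function('n')(Function('A')(1)), -31316) = Add(Add(43920, Mul(488, Mul(2, 1))), -31316) = Add(Add(43920, Mul(488, 2)), -31316) = Add(Add(43920, 976), -31316) = Add(44896, -31316) = 13580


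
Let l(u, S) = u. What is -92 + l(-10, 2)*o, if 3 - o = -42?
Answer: -542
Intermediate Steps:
o = 45 (o = 3 - 1*(-42) = 3 + 42 = 45)
-92 + l(-10, 2)*o = -92 - 10*45 = -92 - 450 = -542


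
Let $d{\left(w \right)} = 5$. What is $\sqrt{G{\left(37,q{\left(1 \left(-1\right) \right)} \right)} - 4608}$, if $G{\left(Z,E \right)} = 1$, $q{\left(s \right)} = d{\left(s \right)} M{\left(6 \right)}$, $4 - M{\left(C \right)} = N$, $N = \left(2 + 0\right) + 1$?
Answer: $i \sqrt{4607} \approx 67.875 i$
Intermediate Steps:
$N = 3$ ($N = 2 + 1 = 3$)
$M{\left(C \right)} = 1$ ($M{\left(C \right)} = 4 - 3 = 1$)
$q{\left(s \right)} = 5$ ($q{\left(s \right)} = 5 \cdot 1 = 5$)
$\sqrt{G{\left(37,q{\left(1 \left(-1\right) \right)} \right)} - 4608} = \sqrt{1 - 4608} = \sqrt{-4607} = i \sqrt{4607}$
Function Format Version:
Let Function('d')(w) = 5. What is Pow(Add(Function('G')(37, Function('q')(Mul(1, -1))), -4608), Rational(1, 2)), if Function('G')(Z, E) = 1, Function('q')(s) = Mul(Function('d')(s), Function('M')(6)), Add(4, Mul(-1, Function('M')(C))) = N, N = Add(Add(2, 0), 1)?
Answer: Mul(I, Pow(4607, Rational(1, 2))) ≈ Mul(67.875, I)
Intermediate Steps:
N = 3 (N = Add(2, 1) = 3)
Function('M')(C) = 1 (Function('M')(C) = Add(4, Mul(-1, 3)) = Add(4, -3) = 1)
Function('q')(s) = 5 (Function('q')(s) = Mul(5, 1) = 5)
Pow(Add(Function('G')(37, Function('q')(Mul(1, -1))), -4608), Rational(1, 2)) = Pow(Add(1, -4608), Rational(1, 2)) = Pow(-4607, Rational(1, 2)) = Mul(I, Pow(4607, Rational(1, 2)))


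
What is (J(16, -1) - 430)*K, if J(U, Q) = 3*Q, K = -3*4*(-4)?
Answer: -20784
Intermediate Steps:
K = 48 (K = -12*(-4) = 48)
(J(16, -1) - 430)*K = (3*(-1) - 430)*48 = (-3 - 430)*48 = -433*48 = -20784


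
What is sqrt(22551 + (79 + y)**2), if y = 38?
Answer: 4*sqrt(2265) ≈ 190.37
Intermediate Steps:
sqrt(22551 + (79 + y)**2) = sqrt(22551 + (79 + 38)**2) = sqrt(22551 + 117**2) = sqrt(22551 + 13689) = sqrt(36240) = 4*sqrt(2265)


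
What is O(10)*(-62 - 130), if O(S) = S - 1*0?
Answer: -1920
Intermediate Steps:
O(S) = S (O(S) = S + 0 = S)
O(10)*(-62 - 130) = 10*(-62 - 130) = 10*(-192) = -1920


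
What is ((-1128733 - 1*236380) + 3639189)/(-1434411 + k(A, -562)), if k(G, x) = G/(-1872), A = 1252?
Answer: -1064267568/671304661 ≈ -1.5854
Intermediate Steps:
k(G, x) = -G/1872 (k(G, x) = G*(-1/1872) = -G/1872)
((-1128733 - 1*236380) + 3639189)/(-1434411 + k(A, -562)) = ((-1128733 - 1*236380) + 3639189)/(-1434411 - 1/1872*1252) = ((-1128733 - 236380) + 3639189)/(-1434411 - 313/468) = (-1365113 + 3639189)/(-671304661/468) = 2274076*(-468/671304661) = -1064267568/671304661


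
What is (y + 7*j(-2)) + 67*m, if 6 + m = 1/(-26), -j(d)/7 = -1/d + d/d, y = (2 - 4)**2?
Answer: -6163/13 ≈ -474.08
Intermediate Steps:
y = 4 (y = (-2)**2 = 4)
j(d) = -7 + 7/d (j(d) = -7*(-1/d + d/d) = -7*(-1/d + 1) = -7*(1 - 1/d) = -7 + 7/d)
m = -157/26 (m = -6 + 1/(-26) = -6 - 1/26 = -157/26 ≈ -6.0385)
(y + 7*j(-2)) + 67*m = (4 + 7*(-7 + 7/(-2))) + 67*(-157/26) = (4 + 7*(-7 + 7*(-1/2))) - 10519/26 = (4 + 7*(-7 - 7/2)) - 10519/26 = (4 + 7*(-21/2)) - 10519/26 = (4 - 147/2) - 10519/26 = -139/2 - 10519/26 = -6163/13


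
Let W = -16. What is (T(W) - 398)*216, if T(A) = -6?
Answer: -87264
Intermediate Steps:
(T(W) - 398)*216 = (-6 - 398)*216 = -404*216 = -87264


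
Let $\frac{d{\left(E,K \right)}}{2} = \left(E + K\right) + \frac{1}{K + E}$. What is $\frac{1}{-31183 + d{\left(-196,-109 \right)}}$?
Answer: $- \frac{305}{9696867} \approx -3.1453 \cdot 10^{-5}$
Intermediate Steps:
$d{\left(E,K \right)} = 2 E + 2 K + \frac{2}{E + K}$ ($d{\left(E,K \right)} = 2 \left(\left(E + K\right) + \frac{1}{K + E}\right) = 2 \left(\left(E + K\right) + \frac{1}{E + K}\right) = 2 \left(E + K + \frac{1}{E + K}\right) = 2 E + 2 K + \frac{2}{E + K}$)
$\frac{1}{-31183 + d{\left(-196,-109 \right)}} = \frac{1}{-31183 + \frac{2 \left(1 + \left(-196\right)^{2} + \left(-109\right)^{2} + 2 \left(-196\right) \left(-109\right)\right)}{-196 - 109}} = \frac{1}{-31183 + \frac{2 \left(1 + 38416 + 11881 + 42728\right)}{-305}} = \frac{1}{-31183 + 2 \left(- \frac{1}{305}\right) 93026} = \frac{1}{-31183 - \frac{186052}{305}} = \frac{1}{- \frac{9696867}{305}} = - \frac{305}{9696867}$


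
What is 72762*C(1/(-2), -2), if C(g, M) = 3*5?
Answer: 1091430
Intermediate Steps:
C(g, M) = 15
72762*C(1/(-2), -2) = 72762*15 = 1091430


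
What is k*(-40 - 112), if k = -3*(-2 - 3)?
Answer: -2280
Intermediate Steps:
k = 15 (k = -3*(-5) = 15)
k*(-40 - 112) = 15*(-40 - 112) = 15*(-152) = -2280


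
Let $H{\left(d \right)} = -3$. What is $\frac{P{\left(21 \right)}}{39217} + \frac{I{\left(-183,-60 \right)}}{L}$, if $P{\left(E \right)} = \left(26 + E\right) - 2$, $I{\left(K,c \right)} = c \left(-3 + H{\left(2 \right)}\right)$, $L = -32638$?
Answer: $- \frac{6324705}{639982223} \approx -0.0098826$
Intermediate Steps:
$I{\left(K,c \right)} = - 6 c$ ($I{\left(K,c \right)} = c \left(-3 - 3\right) = c \left(-6\right) = - 6 c$)
$P{\left(E \right)} = 24 + E$
$\frac{P{\left(21 \right)}}{39217} + \frac{I{\left(-183,-60 \right)}}{L} = \frac{24 + 21}{39217} + \frac{\left(-6\right) \left(-60\right)}{-32638} = 45 \cdot \frac{1}{39217} + 360 \left(- \frac{1}{32638}\right) = \frac{45}{39217} - \frac{180}{16319} = - \frac{6324705}{639982223}$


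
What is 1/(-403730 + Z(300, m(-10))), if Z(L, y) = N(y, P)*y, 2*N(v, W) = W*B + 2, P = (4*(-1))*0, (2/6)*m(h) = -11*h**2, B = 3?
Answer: -1/407030 ≈ -2.4568e-6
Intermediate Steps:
m(h) = -33*h**2 (m(h) = 3*(-11*h**2) = -33*h**2)
P = 0 (P = -4*0 = 0)
N(v, W) = 1 + 3*W/2 (N(v, W) = (W*3 + 2)/2 = (3*W + 2)/2 = (2 + 3*W)/2 = 1 + 3*W/2)
Z(L, y) = y (Z(L, y) = (1 + (3/2)*0)*y = (1 + 0)*y = 1*y = y)
1/(-403730 + Z(300, m(-10))) = 1/(-403730 - 33*(-10)**2) = 1/(-403730 - 33*100) = 1/(-403730 - 3300) = 1/(-407030) = -1/407030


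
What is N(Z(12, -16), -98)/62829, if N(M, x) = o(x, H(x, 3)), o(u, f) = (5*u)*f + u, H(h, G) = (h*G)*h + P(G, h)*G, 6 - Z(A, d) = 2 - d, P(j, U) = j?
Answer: -14122388/62829 ≈ -224.77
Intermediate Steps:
Z(A, d) = 4 + d (Z(A, d) = 6 - (2 - d) = 6 + (-2 + d) = 4 + d)
H(h, G) = G² + G*h² (H(h, G) = (h*G)*h + G*G = (G*h)*h + G² = G*h² + G² = G² + G*h²)
o(u, f) = u + 5*f*u (o(u, f) = 5*f*u + u = u + 5*f*u)
N(M, x) = x*(46 + 15*x²) (N(M, x) = x*(1 + 5*(3*(3 + x²))) = x*(1 + 5*(9 + 3*x²)) = x*(1 + (45 + 15*x²)) = x*(46 + 15*x²))
N(Z(12, -16), -98)/62829 = -98*(46 + 15*(-98)²)/62829 = -98*(46 + 15*9604)*(1/62829) = -98*(46 + 144060)*(1/62829) = -98*144106*(1/62829) = -14122388*1/62829 = -14122388/62829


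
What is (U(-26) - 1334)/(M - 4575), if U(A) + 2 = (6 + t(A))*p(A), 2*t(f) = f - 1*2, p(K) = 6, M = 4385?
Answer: 692/95 ≈ 7.2842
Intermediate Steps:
t(f) = -1 + f/2 (t(f) = (f - 1*2)/2 = (f - 2)/2 = (-2 + f)/2 = -1 + f/2)
U(A) = 28 + 3*A (U(A) = -2 + (6 + (-1 + A/2))*6 = -2 + (5 + A/2)*6 = -2 + (30 + 3*A) = 28 + 3*A)
(U(-26) - 1334)/(M - 4575) = ((28 + 3*(-26)) - 1334)/(4385 - 4575) = ((28 - 78) - 1334)/(-190) = (-50 - 1334)*(-1/190) = -1384*(-1/190) = 692/95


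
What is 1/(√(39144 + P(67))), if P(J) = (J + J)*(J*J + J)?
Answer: √40603/162412 ≈ 0.0012407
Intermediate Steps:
P(J) = 2*J*(J + J²) (P(J) = (2*J)*(J² + J) = (2*J)*(J + J²) = 2*J*(J + J²))
1/(√(39144 + P(67))) = 1/(√(39144 + 2*67²*(1 + 67))) = 1/(√(39144 + 2*4489*68)) = 1/(√(39144 + 610504)) = 1/(√649648) = 1/(4*√40603) = √40603/162412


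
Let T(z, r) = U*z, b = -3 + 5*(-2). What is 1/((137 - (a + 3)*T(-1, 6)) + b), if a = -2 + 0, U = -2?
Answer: 1/122 ≈ 0.0081967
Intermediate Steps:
a = -2
b = -13 (b = -3 - 10 = -13)
T(z, r) = -2*z
1/((137 - (a + 3)*T(-1, 6)) + b) = 1/((137 - (-2 + 3)*(-2*(-1))) - 13) = 1/((137 - 2) - 13) = 1/(135 - 13) = 1/122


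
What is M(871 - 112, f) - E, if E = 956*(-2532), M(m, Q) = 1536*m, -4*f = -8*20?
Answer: 3586416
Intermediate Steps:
f = 40 (f = -(-2)*20 = -1/4*(-160) = 40)
E = -2420592
M(871 - 112, f) - E = 1536*(871 - 112) - 1*(-2420592) = 1536*759 + 2420592 = 1165824 + 2420592 = 3586416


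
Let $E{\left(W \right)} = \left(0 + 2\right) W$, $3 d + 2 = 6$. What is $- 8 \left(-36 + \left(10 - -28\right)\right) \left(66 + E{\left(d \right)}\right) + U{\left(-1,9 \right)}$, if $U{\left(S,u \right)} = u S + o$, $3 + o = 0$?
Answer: $- \frac{3332}{3} \approx -1110.7$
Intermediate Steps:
$d = \frac{4}{3}$ ($d = - \frac{2}{3} + \frac{1}{3} \cdot 6 = - \frac{2}{3} + 2 = \frac{4}{3} \approx 1.3333$)
$o = -3$ ($o = -3 + 0 = -3$)
$U{\left(S,u \right)} = -3 + S u$ ($U{\left(S,u \right)} = u S - 3 = S u - 3 = -3 + S u$)
$E{\left(W \right)} = 2 W$
$- 8 \left(-36 + \left(10 - -28\right)\right) \left(66 + E{\left(d \right)}\right) + U{\left(-1,9 \right)} = - 8 \left(-36 + \left(10 - -28\right)\right) \left(66 + 2 \cdot \frac{4}{3}\right) - 12 = - 8 \left(-36 + \left(10 + 28\right)\right) \left(66 + \frac{8}{3}\right) - 12 = - 8 \left(-36 + 38\right) \frac{206}{3} - 12 = - 8 \cdot 2 \cdot \frac{206}{3} - 12 = \left(-8\right) \frac{412}{3} - 12 = - \frac{3296}{3} - 12 = - \frac{3332}{3}$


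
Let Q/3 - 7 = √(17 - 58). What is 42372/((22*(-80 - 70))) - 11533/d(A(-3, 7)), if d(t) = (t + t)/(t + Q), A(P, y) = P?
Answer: 864654/25 + 11533*I*√41/2 ≈ 34586.0 + 36924.0*I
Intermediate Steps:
Q = 21 + 3*I*√41 (Q = 21 + 3*√(17 - 58) = 21 + 3*√(-41) = 21 + 3*(I*√41) = 21 + 3*I*√41 ≈ 21.0 + 19.209*I)
d(t) = 2*t/(21 + t + 3*I*√41) (d(t) = (t + t)/(t + (21 + 3*I*√41)) = (2*t)/(21 + t + 3*I*√41) = 2*t/(21 + t + 3*I*√41))
42372/((22*(-80 - 70))) - 11533/d(A(-3, 7)) = 42372/((22*(-80 - 70))) - (-34599 - 11533*I*√41/2) = 42372/((22*(-150))) - (-34599 - 11533*I*√41/2) = 42372/(-3300) - (-34599 - 11533*I*√41/2) = 42372*(-1/3300) - 11533*(-3 - I*√41/2) = -321/25 + (34599 + 11533*I*√41/2) = 864654/25 + 11533*I*√41/2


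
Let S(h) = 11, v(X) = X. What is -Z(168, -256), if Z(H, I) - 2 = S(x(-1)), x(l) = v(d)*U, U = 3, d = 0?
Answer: -13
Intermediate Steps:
x(l) = 0 (x(l) = 0*3 = 0)
Z(H, I) = 13 (Z(H, I) = 2 + 11 = 13)
-Z(168, -256) = -1*13 = -13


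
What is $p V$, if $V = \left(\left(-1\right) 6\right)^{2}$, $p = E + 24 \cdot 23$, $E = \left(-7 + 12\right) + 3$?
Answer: $20160$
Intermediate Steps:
$E = 8$ ($E = 5 + 3 = 8$)
$p = 560$ ($p = 8 + 24 \cdot 23 = 8 + 552 = 560$)
$V = 36$ ($V = \left(-6\right)^{2} = 36$)
$p V = 560 \cdot 36 = 20160$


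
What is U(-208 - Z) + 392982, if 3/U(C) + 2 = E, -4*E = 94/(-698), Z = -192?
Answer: 359577134/915 ≈ 3.9298e+5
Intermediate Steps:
E = 47/1396 (E = -47/(2*(-698)) = -47*(-1)/(2*698) = -¼*(-47/349) = 47/1396 ≈ 0.033668)
U(C) = -1396/915 (U(C) = 3/(-2 + 47/1396) = 3/(-2745/1396) = 3*(-1396/2745) = -1396/915)
U(-208 - Z) + 392982 = -1396/915 + 392982 = 359577134/915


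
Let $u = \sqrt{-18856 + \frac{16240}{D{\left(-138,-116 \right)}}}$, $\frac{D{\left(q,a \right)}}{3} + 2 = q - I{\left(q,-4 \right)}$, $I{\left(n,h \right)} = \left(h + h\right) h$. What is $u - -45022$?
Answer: $45022 + \frac{2 i \sqrt{78576609}}{129} \approx 45022.0 + 137.43 i$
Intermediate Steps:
$I{\left(n,h \right)} = 2 h^{2}$ ($I{\left(n,h \right)} = 2 h h = 2 h^{2}$)
$D{\left(q,a \right)} = -102 + 3 q$ ($D{\left(q,a \right)} = -6 + 3 \left(q - 2 \left(-4\right)^{2}\right) = -6 + 3 \left(q - 2 \cdot 16\right) = -6 + 3 \left(q - 32\right) = -6 + 3 \left(-32 + q\right) = -6 + \left(-96 + 3 q\right) = -102 + 3 q$)
$u = \frac{2 i \sqrt{78576609}}{129}$ ($u = \sqrt{-18856 + \frac{16240}{-102 + 3 \left(-138\right)}} = \sqrt{-18856 + \frac{16240}{-102 - 414}} = \sqrt{-18856 + \frac{16240}{-516}} = \sqrt{-18856 + 16240 \left(- \frac{1}{516}\right)} = \sqrt{-18856 - \frac{4060}{129}} = \sqrt{- \frac{2436484}{129}} = \frac{2 i \sqrt{78576609}}{129} \approx 137.43 i$)
$u - -45022 = \frac{2 i \sqrt{78576609}}{129} - -45022 = \frac{2 i \sqrt{78576609}}{129} + 45022 = 45022 + \frac{2 i \sqrt{78576609}}{129}$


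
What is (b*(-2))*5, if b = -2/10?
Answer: 2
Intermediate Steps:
b = -⅕ (b = -2*⅒ = -⅕ ≈ -0.20000)
(b*(-2))*5 = -⅕*(-2)*5 = (⅖)*5 = 2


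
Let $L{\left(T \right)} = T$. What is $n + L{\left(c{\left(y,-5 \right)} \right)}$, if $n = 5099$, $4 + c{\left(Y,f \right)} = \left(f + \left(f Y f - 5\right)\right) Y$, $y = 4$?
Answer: $5455$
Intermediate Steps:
$c{\left(Y,f \right)} = -4 + Y \left(-5 + f + Y f^{2}\right)$ ($c{\left(Y,f \right)} = -4 + \left(f + \left(f Y f - 5\right)\right) Y = -4 + \left(f + \left(Y f f - 5\right)\right) Y = -4 + \left(f + \left(Y f^{2} - 5\right)\right) Y = -4 + \left(f + \left(-5 + Y f^{2}\right)\right) Y = -4 + \left(-5 + f + Y f^{2}\right) Y = -4 + Y \left(-5 + f + Y f^{2}\right)$)
$n + L{\left(c{\left(y,-5 \right)} \right)} = 5099 + \left(-4 - 20 + 4 \left(-5\right) + 4^{2} \left(-5\right)^{2}\right) = 5099 - -356 = 5099 + 356 = 5455$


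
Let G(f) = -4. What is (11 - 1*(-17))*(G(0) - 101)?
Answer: -2940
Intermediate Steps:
(11 - 1*(-17))*(G(0) - 101) = (11 - 1*(-17))*(-4 - 101) = (11 + 17)*(-105) = 28*(-105) = -2940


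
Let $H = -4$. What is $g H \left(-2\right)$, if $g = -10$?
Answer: $-80$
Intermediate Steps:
$g H \left(-2\right) = \left(-10\right) \left(-4\right) \left(-2\right) = 40 \left(-2\right) = -80$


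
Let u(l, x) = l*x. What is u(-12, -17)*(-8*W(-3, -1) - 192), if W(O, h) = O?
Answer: -34272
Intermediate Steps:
u(-12, -17)*(-8*W(-3, -1) - 192) = (-12*(-17))*(-8*(-3) - 192) = 204*(24 - 192) = 204*(-168) = -34272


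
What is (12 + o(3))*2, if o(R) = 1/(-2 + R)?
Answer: 26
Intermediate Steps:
(12 + o(3))*2 = (12 + 1/(-2 + 3))*2 = (12 + 1/1)*2 = (12 + 1)*2 = 13*2 = 26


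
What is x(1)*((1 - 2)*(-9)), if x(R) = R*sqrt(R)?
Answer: 9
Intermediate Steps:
x(R) = R**(3/2)
x(1)*((1 - 2)*(-9)) = 1**(3/2)*((1 - 2)*(-9)) = 1*(-1*(-9)) = 1*9 = 9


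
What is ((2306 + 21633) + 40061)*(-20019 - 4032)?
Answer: -1539264000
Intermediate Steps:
((2306 + 21633) + 40061)*(-20019 - 4032) = (23939 + 40061)*(-24051) = 64000*(-24051) = -1539264000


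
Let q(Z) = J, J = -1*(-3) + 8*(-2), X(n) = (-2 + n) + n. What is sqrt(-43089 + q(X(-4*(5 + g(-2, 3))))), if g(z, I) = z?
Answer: I*sqrt(43102) ≈ 207.61*I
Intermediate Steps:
X(n) = -2 + 2*n
J = -13 (J = 3 - 16 = -13)
q(Z) = -13
sqrt(-43089 + q(X(-4*(5 + g(-2, 3))))) = sqrt(-43089 - 13) = sqrt(-43102) = I*sqrt(43102)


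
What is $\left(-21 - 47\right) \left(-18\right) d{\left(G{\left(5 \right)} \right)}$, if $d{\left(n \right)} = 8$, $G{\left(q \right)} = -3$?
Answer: $9792$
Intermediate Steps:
$\left(-21 - 47\right) \left(-18\right) d{\left(G{\left(5 \right)} \right)} = \left(-21 - 47\right) \left(-18\right) 8 = \left(-68\right) \left(-18\right) 8 = 1224 \cdot 8 = 9792$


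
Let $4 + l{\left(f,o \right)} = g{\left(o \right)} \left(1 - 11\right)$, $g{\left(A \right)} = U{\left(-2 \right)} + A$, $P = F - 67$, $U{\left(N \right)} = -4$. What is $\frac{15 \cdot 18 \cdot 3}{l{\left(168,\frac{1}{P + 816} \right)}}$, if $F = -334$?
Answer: $\frac{33615}{1493} \approx 22.515$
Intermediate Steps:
$P = -401$ ($P = -334 - 67 = -401$)
$g{\left(A \right)} = -4 + A$
$l{\left(f,o \right)} = 36 - 10 o$ ($l{\left(f,o \right)} = -4 + \left(-4 + o\right) \left(1 - 11\right) = -4 + \left(-4 + o\right) \left(-10\right) = -4 - \left(-40 + 10 o\right) = 36 - 10 o$)
$\frac{15 \cdot 18 \cdot 3}{l{\left(168,\frac{1}{P + 816} \right)}} = \frac{15 \cdot 18 \cdot 3}{36 - \frac{10}{-401 + 816}} = \frac{270 \cdot 3}{36 - \frac{10}{415}} = \frac{810}{36 - \frac{2}{83}} = \frac{810}{\frac{2986}{83}} = 810 \cdot \frac{83}{2986} = \frac{33615}{1493}$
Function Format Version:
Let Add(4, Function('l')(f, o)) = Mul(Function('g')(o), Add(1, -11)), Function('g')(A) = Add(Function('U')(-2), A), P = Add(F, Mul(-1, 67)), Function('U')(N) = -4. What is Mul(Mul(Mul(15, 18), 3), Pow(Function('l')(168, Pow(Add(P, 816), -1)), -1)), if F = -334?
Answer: Rational(33615, 1493) ≈ 22.515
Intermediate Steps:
P = -401 (P = Add(-334, Mul(-1, 67)) = Add(-334, -67) = -401)
Function('g')(A) = Add(-4, A)
Function('l')(f, o) = Add(36, Mul(-10, o)) (Function('l')(f, o) = Add(-4, Mul(Add(-4, o), Add(1, -11))) = Add(-4, Mul(Add(-4, o), -10)) = Add(-4, Add(40, Mul(-10, o))) = Add(36, Mul(-10, o)))
Mul(Mul(Mul(15, 18), 3), Pow(Function('l')(168, Pow(Add(P, 816), -1)), -1)) = Mul(Mul(Mul(15, 18), 3), Pow(Add(36, Mul(-10, Pow(Add(-401, 816), -1))), -1)) = Mul(Mul(270, 3), Pow(Add(36, Mul(-10, Pow(415, -1))), -1)) = Mul(810, Pow(Add(36, Mul(-10, Rational(1, 415))), -1)) = Mul(810, Pow(Add(36, Rational(-2, 83)), -1)) = Mul(810, Pow(Rational(2986, 83), -1)) = Mul(810, Rational(83, 2986)) = Rational(33615, 1493)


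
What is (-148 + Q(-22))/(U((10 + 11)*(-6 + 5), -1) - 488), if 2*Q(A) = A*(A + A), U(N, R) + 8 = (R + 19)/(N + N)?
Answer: -2352/3475 ≈ -0.67683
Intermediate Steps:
U(N, R) = -8 + (19 + R)/(2*N) (U(N, R) = -8 + (R + 19)/(N + N) = -8 + (19 + R)/((2*N)) = -8 + (19 + R)*(1/(2*N)) = -8 + (19 + R)/(2*N))
Q(A) = A² (Q(A) = (A*(A + A))/2 = (A*(2*A))/2 = (2*A²)/2 = A²)
(-148 + Q(-22))/(U((10 + 11)*(-6 + 5), -1) - 488) = (-148 + (-22)²)/((19 - 1 - 16*(10 + 11)*(-6 + 5))/(2*(((10 + 11)*(-6 + 5)))) - 488) = (-148 + 484)/((19 - 1 - 336*(-1))/(2*((21*(-1)))) - 488) = 336/((½)*(19 - 1 - 16*(-21))/(-21) - 488) = 336/((½)*(-1/21)*(19 - 1 + 336) - 488) = 336/((½)*(-1/21)*354 - 488) = 336/(-59/7 - 488) = 336/(-3475/7) = 336*(-7/3475) = -2352/3475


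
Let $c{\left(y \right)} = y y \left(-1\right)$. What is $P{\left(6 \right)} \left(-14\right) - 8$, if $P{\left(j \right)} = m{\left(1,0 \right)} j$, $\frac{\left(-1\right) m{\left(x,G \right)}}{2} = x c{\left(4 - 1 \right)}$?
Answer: $-1520$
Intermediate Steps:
$c{\left(y \right)} = - y^{2}$ ($c{\left(y \right)} = y^{2} \left(-1\right) = - y^{2}$)
$m{\left(x,G \right)} = 18 x$ ($m{\left(x,G \right)} = - 2 x \left(- \left(4 - 1\right)^{2}\right) = - 2 x \left(- 3^{2}\right) = - 2 x \left(\left(-1\right) 9\right) = - 2 x \left(-9\right) = - 2 \left(- 9 x\right) = 18 x$)
$P{\left(j \right)} = 18 j$ ($P{\left(j \right)} = 18 \cdot 1 j = 18 j$)
$P{\left(6 \right)} \left(-14\right) - 8 = 18 \cdot 6 \left(-14\right) - 8 = 108 \left(-14\right) - 8 = -1512 - 8 = -1520$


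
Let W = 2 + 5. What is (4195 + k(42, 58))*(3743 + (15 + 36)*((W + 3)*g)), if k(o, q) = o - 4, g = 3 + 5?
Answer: 33114759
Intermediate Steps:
W = 7
g = 8
k(o, q) = -4 + o
(4195 + k(42, 58))*(3743 + (15 + 36)*((W + 3)*g)) = (4195 + (-4 + 42))*(3743 + (15 + 36)*((7 + 3)*8)) = (4195 + 38)*(3743 + 51*(10*8)) = 4233*(3743 + 51*80) = 4233*(3743 + 4080) = 4233*7823 = 33114759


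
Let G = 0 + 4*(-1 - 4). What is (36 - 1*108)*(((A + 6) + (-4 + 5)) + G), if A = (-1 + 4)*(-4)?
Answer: 1800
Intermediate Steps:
A = -12 (A = 3*(-4) = -12)
G = -20 (G = 0 + 4*(-5) = 0 - 20 = -20)
(36 - 1*108)*(((A + 6) + (-4 + 5)) + G) = (36 - 1*108)*(((-12 + 6) + (-4 + 5)) - 20) = (36 - 108)*((-6 + 1) - 20) = -72*(-5 - 20) = -72*(-25) = 1800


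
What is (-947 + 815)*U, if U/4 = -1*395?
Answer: 208560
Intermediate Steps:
U = -1580 (U = 4*(-1*395) = 4*(-395) = -1580)
(-947 + 815)*U = (-947 + 815)*(-1580) = -132*(-1580) = 208560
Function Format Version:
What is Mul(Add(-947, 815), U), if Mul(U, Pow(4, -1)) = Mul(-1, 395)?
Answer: 208560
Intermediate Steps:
U = -1580 (U = Mul(4, Mul(-1, 395)) = Mul(4, -395) = -1580)
Mul(Add(-947, 815), U) = Mul(Add(-947, 815), -1580) = Mul(-132, -1580) = 208560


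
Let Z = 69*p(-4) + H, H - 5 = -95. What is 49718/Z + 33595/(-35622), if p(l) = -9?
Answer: -22159761/312682 ≈ -70.870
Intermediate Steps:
H = -90 (H = 5 - 95 = -90)
Z = -711 (Z = 69*(-9) - 90 = -621 - 90 = -711)
49718/Z + 33595/(-35622) = 49718/(-711) + 33595/(-35622) = 49718*(-1/711) + 33595*(-1/35622) = -49718/711 - 33595/35622 = -22159761/312682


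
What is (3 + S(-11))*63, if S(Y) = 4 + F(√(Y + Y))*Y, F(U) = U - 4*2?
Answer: 5985 - 693*I*√22 ≈ 5985.0 - 3250.5*I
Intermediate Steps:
F(U) = -8 + U (F(U) = U - 8 = -8 + U)
S(Y) = 4 + Y*(-8 + √2*√Y) (S(Y) = 4 + (-8 + √(Y + Y))*Y = 4 + (-8 + √(2*Y))*Y = 4 + (-8 + √2*√Y)*Y = 4 + Y*(-8 + √2*√Y))
(3 + S(-11))*63 = (3 + (4 - 11*(-8 + √2*√(-11))))*63 = (3 + (4 - 11*(-8 + √2*(I*√11))))*63 = (3 + (4 - 11*(-8 + I*√22)))*63 = (3 + (4 + (88 - 11*I*√22)))*63 = (3 + (92 - 11*I*√22))*63 = (95 - 11*I*√22)*63 = 5985 - 693*I*√22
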